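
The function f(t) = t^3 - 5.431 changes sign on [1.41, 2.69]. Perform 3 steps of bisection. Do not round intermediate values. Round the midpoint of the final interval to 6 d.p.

f(1.410000) = -2.627779, f(2.690000) = 14.034109 (opposite signs)
step 1: m = 2.050000, f(m) = 3.184125 > 0 → root in [1.410000, 2.050000]
step 2: m = 1.730000, f(m) = -0.253283 < 0 → root in [1.730000, 2.050000]
step 3: m = 1.890000, f(m) = 1.320269 > 0 → root in [1.730000, 1.890000]
Midpoint of [1.730000, 1.890000] = 1.810000

1.810000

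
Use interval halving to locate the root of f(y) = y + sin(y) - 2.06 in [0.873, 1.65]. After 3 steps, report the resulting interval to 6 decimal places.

[1.067250, 1.164375]

f(0.873000) = -0.420740, f(1.650000) = 0.586865 (opposite signs)
step 1: m = 1.261500, f(m) = 0.154048 > 0 → root in [0.873000, 1.261500]
step 2: m = 1.067250, f(m) = -0.116873 < 0 → root in [1.067250, 1.261500]
step 3: m = 1.164375, f(m) = 0.022916 > 0 → root in [1.067250, 1.164375]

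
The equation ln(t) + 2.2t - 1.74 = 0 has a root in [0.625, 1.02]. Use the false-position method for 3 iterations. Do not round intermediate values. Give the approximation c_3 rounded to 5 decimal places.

f(0.625000) = -0.835004, f(1.020000) = 0.523803
step 1: c = 0.867732, f(c) = 0.027140 > 0 → new bracket [0.625000, 0.867732]
step 2: c = 0.860091, f(c) = 0.001485 > 0 → new bracket [0.625000, 0.860091]
step 3: c = 0.859674, f(c) = 0.000081 > 0 → new bracket [0.625000, 0.859674]

0.85967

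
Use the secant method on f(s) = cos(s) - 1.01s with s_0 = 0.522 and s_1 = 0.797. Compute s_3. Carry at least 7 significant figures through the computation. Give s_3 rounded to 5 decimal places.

0.73465

f(s_0) = 0.339604, f(s_1) = -0.106114
s_2 = 0.797000 - (-0.106114)·(0.797000 - 0.522000)/(-0.106114 - (0.339604)) = 0.731529; f(s_2) = 0.005309
s_3 = 0.731529 - (0.005309)·(0.731529 - 0.797000)/(0.005309 - (-0.106114)) = 0.734649; f(s_3) = 0.000071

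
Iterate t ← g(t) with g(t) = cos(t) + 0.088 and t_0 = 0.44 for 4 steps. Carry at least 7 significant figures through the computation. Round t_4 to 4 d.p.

0.7147

t_1 = g(0.440000) = 0.992752
t_2 = g(0.992752) = 0.634387
t_3 = g(0.634387) = 0.893435
t_4 = g(0.893435) = 0.714739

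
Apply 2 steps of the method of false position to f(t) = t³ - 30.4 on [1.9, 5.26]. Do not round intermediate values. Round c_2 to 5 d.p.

False-position update: c = (a·f(b) − b·f(a))/(f(b) − f(a)); replace the endpoint whose sign matches f(c).
f(1.900000) = -23.541000, f(5.260000) = 115.131576
step 1: c = 2.470392, f(c) = -15.323597 < 0 → new bracket [2.470392, 5.260000]
step 2: c = 2.798067, f(c) = -8.493441 < 0 → new bracket [2.798067, 5.260000]

2.79807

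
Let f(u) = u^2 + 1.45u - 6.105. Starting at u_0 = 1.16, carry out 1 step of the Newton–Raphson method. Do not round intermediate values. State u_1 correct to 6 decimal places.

1.976286

f'(u) = 2u + 1.45
u_0 = 1.160000: f = -3.077400, f' = 3.770000 → u_1 = 1.160000 - (-3.077400)/(3.770000) = 1.976286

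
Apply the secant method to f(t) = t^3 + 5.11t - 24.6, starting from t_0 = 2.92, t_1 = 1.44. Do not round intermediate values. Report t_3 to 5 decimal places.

f(t_0) = 15.218288, f(t_1) = -14.255616
t_2 = 1.440000 - (-14.255616)·(1.440000 - 2.920000)/(-14.255616 - (15.218288)) = 2.155830; f(t_2) = -3.564262
t_3 = 2.155830 - (-3.564262)·(2.155830 - 1.440000)/(-3.564262 - (-14.255616)) = 2.394472; f(t_3) = 1.364455

2.39447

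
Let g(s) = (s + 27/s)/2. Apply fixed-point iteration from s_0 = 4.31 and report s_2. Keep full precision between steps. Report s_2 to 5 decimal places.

5.19694

s_1 = g(4.310000) = 5.287251
s_2 = g(5.287251) = 5.196937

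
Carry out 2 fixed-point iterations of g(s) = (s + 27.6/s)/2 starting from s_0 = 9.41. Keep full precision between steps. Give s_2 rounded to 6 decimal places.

s_1 = g(9.410000) = 6.171525
s_2 = g(6.171525) = 5.321839

5.321839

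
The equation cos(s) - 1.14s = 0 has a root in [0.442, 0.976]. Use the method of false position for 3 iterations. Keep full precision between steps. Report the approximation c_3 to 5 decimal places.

f(0.442000) = 0.400018, f(0.976000) = -0.552300
step 1: c = 0.666305, f(c) = 0.026523 > 0 → new bracket [0.666305, 0.976000]
step 2: c = 0.680496, f(c) = 0.001495 > 0 → new bracket [0.680496, 0.976000]
step 3: c = 0.681294, f(c) = 0.000083 > 0 → new bracket [0.681294, 0.976000]

0.68129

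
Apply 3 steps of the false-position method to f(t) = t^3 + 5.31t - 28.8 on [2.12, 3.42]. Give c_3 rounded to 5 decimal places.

2.48992

f(2.120000) = -8.014672, f(3.420000) = 29.361888
step 1: c = 2.398760, f(c) = -2.260010 < 0 → new bracket [2.398760, 3.420000]
step 2: c = 2.471747, f(c) = -0.573793 < 0 → new bracket [2.471747, 3.420000]
step 3: c = 2.489923, f(c) = -0.141690 < 0 → new bracket [2.489923, 3.420000]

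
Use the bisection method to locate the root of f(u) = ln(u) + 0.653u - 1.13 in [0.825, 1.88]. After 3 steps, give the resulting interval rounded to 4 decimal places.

f(0.825000) = -0.783647, f(1.880000) = 0.728912 (opposite signs)
step 1: m = 1.352500, f(m) = 0.055137 > 0 → root in [0.825000, 1.352500]
step 2: m = 1.088750, f(m) = -0.334016 < 0 → root in [1.088750, 1.352500]
step 3: m = 1.220625, f(m) = -0.133569 < 0 → root in [1.220625, 1.352500]

[1.2206, 1.3525]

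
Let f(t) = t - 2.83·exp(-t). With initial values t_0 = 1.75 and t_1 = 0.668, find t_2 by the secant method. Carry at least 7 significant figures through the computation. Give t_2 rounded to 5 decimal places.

f(t_0) = 1.258220, f(t_1) = -0.783034
t_2 = 0.668000 - (-0.783034)·(0.668000 - 1.750000)/(-0.783034 - (1.258220)) = 1.083060; f(t_2) = 0.124941

1.08306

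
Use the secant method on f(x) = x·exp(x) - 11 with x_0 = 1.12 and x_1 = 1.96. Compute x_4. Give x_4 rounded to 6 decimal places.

1.806956

f(x_0) = -7.567363, f(x_1) = 2.914681
x_2 = 1.960000 - (2.914681)·(1.960000 - 1.120000)/(2.914681 - (-7.567363)) = 1.726426; f(x_2) = -1.296569
x_3 = 1.726426 - (-1.296569)·(1.726426 - 1.960000)/(-1.296569 - (2.914681)) = 1.798339; f(x_3) = -0.138733
x_4 = 1.798339 - (-0.138733)·(1.798339 - 1.726426)/(-0.138733 - (-1.296569)) = 1.806956; f(x_4) = 0.007752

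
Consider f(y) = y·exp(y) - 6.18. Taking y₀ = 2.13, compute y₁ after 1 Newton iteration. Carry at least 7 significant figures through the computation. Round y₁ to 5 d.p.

1.68413

f'(y) = (y + 1)·exp(y)
y_0 = 2.130000: f = 11.743666, f' = 26.338533 → y_1 = 2.130000 - (11.743666)/(26.338533) = 1.684126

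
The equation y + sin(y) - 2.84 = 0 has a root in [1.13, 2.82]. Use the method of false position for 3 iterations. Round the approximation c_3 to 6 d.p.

1.969229

f(1.130000) = -0.805588, f(2.820000) = 0.296078
step 1: c = 2.365804, f(c) = 0.226083 > 0 → new bracket [1.130000, 2.365804]
step 2: c = 2.094987, f(c) = 0.120716 > 0 → new bracket [1.130000, 2.094987]
step 3: c = 1.969229, f(c) = 0.050899 > 0 → new bracket [1.130000, 1.969229]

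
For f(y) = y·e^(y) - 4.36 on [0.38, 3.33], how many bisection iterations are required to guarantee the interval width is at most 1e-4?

Initial width b − a = 3.33 − 0.38 = 2.950000.
After n steps the width is (b−a)/2^n; need (b−a)/2^n ≤ 1e-4.
So n ≥ log₂(2.950000/1e-4) = log₂(29500.0000) ≈ 14.8484.
Hence n = 15.

15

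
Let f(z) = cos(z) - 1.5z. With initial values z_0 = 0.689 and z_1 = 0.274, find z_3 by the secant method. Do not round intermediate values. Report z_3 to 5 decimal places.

f(z_0) = -0.261618, f(z_1) = 0.551696
z_2 = 0.274000 - (0.551696)·(0.274000 - 0.689000)/(0.551696 - (-0.261618)) = 0.555507; f(z_2) = 0.016372
z_3 = 0.555507 - (0.016372)·(0.555507 - 0.274000)/(0.016372 - (0.551696)) = 0.564117; f(z_3) = -0.001114

0.56412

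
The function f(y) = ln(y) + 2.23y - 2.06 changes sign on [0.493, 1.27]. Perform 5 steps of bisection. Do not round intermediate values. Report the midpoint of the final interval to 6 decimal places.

0.942203

f(0.493000) = -1.667856, f(1.270000) = 1.011117 (opposite signs)
step 1: m = 0.881500, f(m) = -0.220385 < 0 → root in [0.881500, 1.270000]
step 2: m = 1.075750, f(m) = 0.411941 > 0 → root in [0.881500, 1.075750]
step 3: m = 0.978625, f(m) = 0.100727 > 0 → root in [0.881500, 0.978625]
step 4: m = 0.930063, f(m) = -0.058464 < 0 → root in [0.930063, 0.978625]
step 5: m = 0.954344, f(m) = 0.021455 > 0 → root in [0.930063, 0.954344]
Midpoint of [0.930063, 0.954344] = 0.942203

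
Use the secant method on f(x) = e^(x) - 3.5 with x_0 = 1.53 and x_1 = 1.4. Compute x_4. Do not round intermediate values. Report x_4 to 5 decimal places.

f(x_0) = 1.118177, f(x_1) = 0.555200
x_2 = 1.400000 - (0.555200)·(1.400000 - 1.530000)/(0.555200 - (1.118177)) = 1.271796; f(x_2) = 0.067253
x_3 = 1.271796 - (0.067253)·(1.271796 - 1.400000)/(0.067253 - (0.555200)) = 1.254126; f(x_3) = 0.004773
x_4 = 1.254126 - (0.004773)·(1.254126 - 1.271796)/(0.004773 - (0.067253)) = 1.252776; f(x_4) = 0.000045

1.25278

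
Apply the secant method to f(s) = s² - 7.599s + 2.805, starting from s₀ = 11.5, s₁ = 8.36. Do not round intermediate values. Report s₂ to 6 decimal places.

f(s_0) = 47.666500, f(s_1) = 9.166960
s_2 = 8.360000 - (9.166960)·(8.360000 - 11.500000)/(9.166960 - (47.666500)) = 7.612348; f(s_2) = 2.906610

7.612348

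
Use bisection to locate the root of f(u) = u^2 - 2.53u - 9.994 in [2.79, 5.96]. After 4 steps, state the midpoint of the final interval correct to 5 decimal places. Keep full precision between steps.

4.67219

f(2.790000) = -9.268600, f(5.960000) = 10.448800 (opposite signs)
step 1: m = 4.375000, f(m) = -1.922125 < 0 → root in [4.375000, 5.960000]
step 2: m = 5.167500, f(m) = 3.635281 > 0 → root in [4.375000, 5.167500]
step 3: m = 4.771250, f(m) = 0.699564 > 0 → root in [4.375000, 4.771250]
step 4: m = 4.573125, f(m) = -0.650534 < 0 → root in [4.573125, 4.771250]
Midpoint of [4.573125, 4.771250] = 4.672187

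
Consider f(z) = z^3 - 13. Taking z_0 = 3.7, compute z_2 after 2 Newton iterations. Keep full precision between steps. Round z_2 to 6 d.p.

f'(z) = 3z^2
z_0 = 3.700000: f = 37.653000, f' = 41.070000 → z_1 = 3.700000 - (37.653000)/(41.070000) = 2.783199
z_1 = 2.783199: f = 8.559216, f' = 23.238597 → z_2 = 2.783199 - (8.559216)/(23.238597) = 2.414880

2.414880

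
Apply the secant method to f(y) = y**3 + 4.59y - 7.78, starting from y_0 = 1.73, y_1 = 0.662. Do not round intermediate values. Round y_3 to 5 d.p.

1.28851

Secant update: y_(k+1) = y_k − f(y_k)·(y_k − y_(k-1))/(f(y_k) − f(y_(k-1))).
f(y_0) = 5.338417, f(y_1) = -4.451302
y_2 = 0.662000 - (-4.451302)·(0.662000 - 1.730000)/(-4.451302 - (5.338417)) = 1.147611; f(y_2) = -1.001053
y_3 = 1.147611 - (-1.001053)·(1.147611 - 0.662000)/(-1.001053 - (-4.451302)) = 1.288505; f(y_3) = 0.273475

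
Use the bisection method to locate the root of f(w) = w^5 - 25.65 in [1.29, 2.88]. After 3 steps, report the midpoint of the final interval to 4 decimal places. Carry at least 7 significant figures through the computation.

1.9856

f(1.290000) = -22.077695, f(2.880000) = 172.485566 (opposite signs)
step 1: m = 2.085000, f(m) = 13.753091 > 0 → root in [1.290000, 2.085000]
step 2: m = 1.687500, f(m) = -11.965816 < 0 → root in [1.687500, 2.085000]
step 3: m = 1.886250, f(m) = -1.772093 < 0 → root in [1.886250, 2.085000]
Midpoint of [1.886250, 2.085000] = 1.985625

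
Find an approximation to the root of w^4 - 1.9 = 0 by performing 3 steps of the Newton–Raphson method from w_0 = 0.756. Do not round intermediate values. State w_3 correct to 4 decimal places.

1.2063

f'(w) = 4w^3
w_0 = 0.756000: f = -1.573347, f' = 1.728325 → w_1 = 0.756000 - (-1.573347)/(1.728325) = 1.666330
w_1 = 1.666330: f = 5.809823, f' = 18.507311 → w_2 = 1.666330 - (5.809823)/(18.507311) = 1.352410
w_2 = 1.352410: f = 1.445287, f' = 9.894299 → w_3 = 1.352410 - (1.445287)/(9.894299) = 1.206337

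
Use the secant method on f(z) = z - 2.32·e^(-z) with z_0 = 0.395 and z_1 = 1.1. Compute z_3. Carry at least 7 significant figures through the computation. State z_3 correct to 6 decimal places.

0.921406

f(z_0) = -1.167938, f(z_1) = 0.327739
z_2 = 1.100000 - (0.327739)·(1.100000 - 0.395000)/(0.327739 - (-1.167938)) = 0.945517; f(z_2) = 0.044247
z_3 = 0.945517 - (0.044247)·(0.945517 - 1.100000)/(0.044247 - (0.327739)) = 0.921406; f(z_3) = -0.001859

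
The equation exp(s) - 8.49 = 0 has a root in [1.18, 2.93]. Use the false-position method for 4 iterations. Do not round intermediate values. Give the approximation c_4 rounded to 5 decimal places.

False-position update: c = (a·f(b) − b·f(a))/(f(b) − f(a)); replace the endpoint whose sign matches f(c).
f(1.180000) = -5.235626, f(2.930000) = 10.237630
step 1: c = 1.772141, f(c) = -2.606565 < 0 → new bracket [1.772141, 2.930000]
step 2: c = 2.007113, f(c) = -1.048195 < 0 → new bracket [2.007113, 2.930000]
step 3: c = 2.092828, f(c) = -0.382184 < 0 → new bracket [2.092828, 2.930000]
step 4: c = 2.122956, f(c) = -0.134195 < 0 → new bracket [2.122956, 2.930000]

2.12296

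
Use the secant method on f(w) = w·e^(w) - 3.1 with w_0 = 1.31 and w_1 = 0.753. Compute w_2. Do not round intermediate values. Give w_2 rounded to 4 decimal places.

1.0098

f(w_0) = 1.755088, f(w_1) = -1.501110
w_2 = 0.753000 - (-1.501110)·(0.753000 - 1.310000)/(-1.501110 - (1.755088)) = 1.009777; f(w_2) = -0.328171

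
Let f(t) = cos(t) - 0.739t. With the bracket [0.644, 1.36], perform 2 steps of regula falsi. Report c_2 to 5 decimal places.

f(0.644000) = 0.323785, f(1.360000) = -0.795801
step 1: c = 0.851067, f(c) = 0.030242 > 0 → new bracket [0.851067, 1.360000]
step 2: c = 0.869700, f(c) = 0.002348 > 0 → new bracket [0.869700, 1.360000]

0.86970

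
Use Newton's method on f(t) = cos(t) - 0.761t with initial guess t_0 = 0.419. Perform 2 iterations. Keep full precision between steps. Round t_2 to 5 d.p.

0.85962

Newton update: t ← t − f(t)/f'(t).
f'(t) = -sin(t) - 0.761
t_0 = 0.419000: f = 0.594637, f' = -1.167847 → t_1 = 0.419000 - (0.594637)/(-1.167847) = 0.928174
t_1 = 0.928174: f = -0.107043, f' = -1.561527 → t_2 = 0.928174 - (-0.107043)/(-1.561527) = 0.859623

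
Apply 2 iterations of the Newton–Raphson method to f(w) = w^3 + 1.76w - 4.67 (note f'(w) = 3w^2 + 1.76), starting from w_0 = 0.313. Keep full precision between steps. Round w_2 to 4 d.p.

Newton update: w ← w − f(w)/f'(w).
w_0 = 0.313000: f = -4.088456, f' = 2.053907 → w_1 = 0.313000 - (-4.088456)/(2.053907) = 2.303575
w_1 = 2.303575: f = 11.608114, f' = 17.679372 → w_2 = 2.303575 - (11.608114)/(17.679372) = 1.646984

1.6470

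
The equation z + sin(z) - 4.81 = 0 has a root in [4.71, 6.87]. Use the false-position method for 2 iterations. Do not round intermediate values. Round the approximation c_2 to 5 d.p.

5.48918

f(4.710000) = -1.099997, f(6.870000) = 2.613711
step 1: c = 5.349790, f(c) = -0.263855 < 0 → new bracket [5.349790, 6.870000]
step 2: c = 5.489184, f(c) = -0.033980 < 0 → new bracket [5.489184, 6.870000]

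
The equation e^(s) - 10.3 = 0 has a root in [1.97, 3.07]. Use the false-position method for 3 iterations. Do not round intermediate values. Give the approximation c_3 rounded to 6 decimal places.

f(1.970000) = -3.129324, f(3.070000) = 11.241903
step 1: c = 2.209524, f(c) = -1.188620 < 0 → new bracket [2.209524, 3.070000]
step 2: c = 2.291804, f(c) = -0.407234 < 0 → new bracket [2.291804, 3.070000]
step 3: c = 2.319008, f(c) = -0.134413 < 0 → new bracket [2.319008, 3.070000]

2.319008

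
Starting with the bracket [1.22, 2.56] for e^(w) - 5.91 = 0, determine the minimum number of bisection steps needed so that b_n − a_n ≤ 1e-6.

21

Initial width b − a = 2.56 − 1.22 = 1.340000.
After n steps the width is (b−a)/2^n; need (b−a)/2^n ≤ 1e-6.
So n ≥ log₂(1.340000/1e-6) = log₂(1340000.0000) ≈ 20.3538.
Hence n = 21.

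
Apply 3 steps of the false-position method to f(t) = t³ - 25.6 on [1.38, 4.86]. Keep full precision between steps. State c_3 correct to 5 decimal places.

2.74896

f(1.380000) = -22.971928, f(4.860000) = 89.191256
step 1: c = 2.092732, f(c) = -16.434821 < 0 → new bracket [2.092732, 4.860000]
step 2: c = 2.523303, f(c) = -9.533975 < 0 → new bracket [2.523303, 4.860000]
step 3: c = 2.748960, f(c) = -4.826709 < 0 → new bracket [2.748960, 4.860000]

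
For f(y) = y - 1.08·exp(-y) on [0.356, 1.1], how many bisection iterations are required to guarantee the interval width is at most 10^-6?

Initial width b − a = 1.1 − 0.356 = 0.744000.
After n steps the width is (b−a)/2^n; need (b−a)/2^n ≤ 10^-6.
So n ≥ log₂(0.744000/10^-6) = log₂(744000.0000) ≈ 19.5049.
Hence n = 20.

20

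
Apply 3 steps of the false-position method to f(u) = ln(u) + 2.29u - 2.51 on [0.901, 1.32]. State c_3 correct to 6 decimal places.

1.067536

f(0.901000) = -0.550960, f(1.320000) = 0.790432
step 1: c = 1.073099, f(c) = 0.017948 > 0 → new bracket [0.901000, 1.073099]
step 2: c = 1.067670, f(c) = 0.000442 > 0 → new bracket [0.901000, 1.067670]
step 3: c = 1.067536, f(c) = 0.000011 > 0 → new bracket [0.901000, 1.067536]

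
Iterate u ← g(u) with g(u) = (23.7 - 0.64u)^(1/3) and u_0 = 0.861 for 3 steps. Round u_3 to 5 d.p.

u_1 = g(0.861000) = 2.849993
u_2 = g(2.849993) = 2.796765
u_3 = g(2.796765) = 2.798216

2.79822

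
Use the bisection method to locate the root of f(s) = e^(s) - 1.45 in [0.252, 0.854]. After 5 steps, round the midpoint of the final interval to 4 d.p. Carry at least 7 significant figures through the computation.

f(0.252000) = -0.163404, f(0.854000) = 0.899024 (opposite signs)
step 1: m = 0.553000, f(m) = 0.288461 > 0 → root in [0.252000, 0.553000]
step 2: m = 0.402500, f(m) = 0.045559 > 0 → root in [0.252000, 0.402500]
step 3: m = 0.327250, f(m) = -0.062852 < 0 → root in [0.327250, 0.402500]
step 4: m = 0.364875, f(m) = -0.009666 < 0 → root in [0.364875, 0.402500]
step 5: m = 0.383687, f(m) = 0.017687 > 0 → root in [0.364875, 0.383687]
Midpoint of [0.364875, 0.383687] = 0.374281

0.3743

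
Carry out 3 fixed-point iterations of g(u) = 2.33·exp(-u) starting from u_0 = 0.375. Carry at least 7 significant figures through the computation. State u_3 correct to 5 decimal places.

1.45659

u_1 = g(0.375000) = 1.601384
u_2 = g(1.601384) = 0.469768
u_3 = g(0.469768) = 1.456593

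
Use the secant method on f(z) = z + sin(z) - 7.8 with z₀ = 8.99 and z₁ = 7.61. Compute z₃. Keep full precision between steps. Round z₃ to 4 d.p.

7.1576

Secant update: z_(k+1) = z_k − f(z_k)·(z_k − z_(k-1))/(f(z_k) − f(z_(k-1))).
f(z_0) = 1.611209, f(z_1) = 0.780384
z_2 = 7.610000 - (0.780384)·(7.610000 - 8.990000)/(0.780384 - (1.611209)) = 6.313783; f(z_2) = -1.455624
z_3 = 6.313783 - (-1.455624)·(6.313783 - 7.610000)/(-1.455624 - (0.780384)) = 7.157610; f(z_3) = 0.124785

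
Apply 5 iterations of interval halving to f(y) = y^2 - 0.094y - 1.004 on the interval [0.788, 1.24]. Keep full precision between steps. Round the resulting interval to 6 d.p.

[1.042250, 1.056375]

f(0.788000) = -0.457128, f(1.240000) = 0.417040 (opposite signs)
step 1: m = 1.014000, f(m) = -0.071120 < 0 → root in [1.014000, 1.240000]
step 2: m = 1.127000, f(m) = 0.160191 > 0 → root in [1.014000, 1.127000]
step 3: m = 1.070500, f(m) = 0.041343 > 0 → root in [1.014000, 1.070500]
step 4: m = 1.042250, f(m) = -0.015686 < 0 → root in [1.042250, 1.070500]
step 5: m = 1.056375, f(m) = 0.012629 > 0 → root in [1.042250, 1.056375]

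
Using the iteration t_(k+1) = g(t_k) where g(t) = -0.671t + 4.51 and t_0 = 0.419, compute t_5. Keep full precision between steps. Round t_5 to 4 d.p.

3.0091

t_1 = g(0.419000) = 4.228851
t_2 = g(4.228851) = 1.672441
t_3 = g(1.672441) = 3.387792
t_4 = g(3.387792) = 2.236791
t_5 = g(2.236791) = 3.009113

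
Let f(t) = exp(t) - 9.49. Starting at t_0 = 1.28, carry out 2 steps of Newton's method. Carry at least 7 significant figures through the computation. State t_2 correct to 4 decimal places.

2.4311

f'(t) = exp(t)
t_0 = 1.280000: f = -5.893360, f' = 3.596640 → t_1 = 1.280000 - (-5.893360)/(3.596640) = 2.918574
t_1 = 2.918574: f = 9.024866, f' = 18.514866 → t_2 = 2.918574 - (9.024866)/(18.514866) = 2.431135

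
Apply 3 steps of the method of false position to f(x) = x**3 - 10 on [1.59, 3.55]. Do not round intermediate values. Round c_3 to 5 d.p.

f(1.590000) = -5.980321, f(3.550000) = 34.738875
step 1: c = 1.877860, f(c) = -3.377993 < 0 → new bracket [1.877860, 3.550000]
step 2: c = 2.026048, f(c) = -1.683330 < 0 → new bracket [2.026048, 3.550000]
step 3: c = 2.096481, f(c) = -0.785477 < 0 → new bracket [2.096481, 3.550000]

2.09648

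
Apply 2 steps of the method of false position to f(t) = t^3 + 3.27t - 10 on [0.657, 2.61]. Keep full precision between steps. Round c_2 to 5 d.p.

1.52528

False-position update: c = (a·f(b) − b·f(a))/(f(b) − f(a)); replace the endpoint whose sign matches f(c).
f(0.657000) = -7.568017, f(2.610000) = 16.314281
step 1: c = 1.275883, f(c) = -3.750885 < 0 → new bracket [1.275883, 2.610000]
step 2: c = 1.525276, f(c) = -1.463843 < 0 → new bracket [1.525276, 2.610000]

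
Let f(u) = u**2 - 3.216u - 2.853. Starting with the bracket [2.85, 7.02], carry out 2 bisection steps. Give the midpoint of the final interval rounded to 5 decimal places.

f(2.850000) = -3.896100, f(7.020000) = 23.851080 (opposite signs)
step 1: m = 4.935000, f(m) = 5.630265 > 0 → root in [2.850000, 4.935000]
step 2: m = 3.892500, f(m) = -0.219724 < 0 → root in [3.892500, 4.935000]
Midpoint of [3.892500, 4.935000] = 4.413750

4.41375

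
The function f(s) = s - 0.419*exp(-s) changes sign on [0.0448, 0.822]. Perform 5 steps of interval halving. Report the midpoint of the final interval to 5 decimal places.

f(0.044800) = -0.355843, f(0.822000) = 0.637828 (opposite signs)
step 1: m = 0.433400, f(m) = 0.161762 > 0 → root in [0.044800, 0.433400]
step 2: m = 0.239100, f(m) = -0.090794 < 0 → root in [0.239100, 0.433400]
step 3: m = 0.336250, f(m) = 0.036898 > 0 → root in [0.239100, 0.336250]
step 4: m = 0.287675, f(m) = -0.026577 < 0 → root in [0.287675, 0.336250]
step 5: m = 0.311962, f(m) = 0.005251 > 0 → root in [0.287675, 0.311962]
Midpoint of [0.287675, 0.311962] = 0.299819

0.29982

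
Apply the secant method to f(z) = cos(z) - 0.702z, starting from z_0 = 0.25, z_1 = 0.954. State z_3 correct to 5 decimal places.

f(z_0) = 0.793412, f(z_1) = -0.091283
z_2 = 0.954000 - (-0.091283)·(0.954000 - 0.250000)/(-0.091283 - (0.793412)) = 0.881361; f(z_2) = 0.017386
z_3 = 0.881361 - (0.017386)·(0.881361 - 0.954000)/(0.017386 - (-0.091283)) = 0.892983; f(z_3) = 0.000218

0.89298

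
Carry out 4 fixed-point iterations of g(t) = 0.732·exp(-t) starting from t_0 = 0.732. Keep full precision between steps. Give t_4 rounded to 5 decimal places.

t_1 = g(0.732000) = 0.352053
t_2 = g(0.352053) = 0.514774
t_3 = g(0.514774) = 0.437469
t_4 = g(0.437469) = 0.472629

0.47263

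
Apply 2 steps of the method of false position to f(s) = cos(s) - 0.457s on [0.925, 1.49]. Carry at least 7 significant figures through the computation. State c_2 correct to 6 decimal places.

1.062885

f(0.925000) = 0.179110, f(1.490000) = -0.600222
step 1: c = 1.054851, f(c) = 0.011290 > 0 → new bracket [1.054851, 1.490000]
step 2: c = 1.062885, f(c) = 0.000615 > 0 → new bracket [1.062885, 1.490000]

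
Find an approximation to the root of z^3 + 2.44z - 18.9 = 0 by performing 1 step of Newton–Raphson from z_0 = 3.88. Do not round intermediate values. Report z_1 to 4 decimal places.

Newton update: z ← z − f(z)/f'(z).
f'(z) = 3z^2 + 2.44
z_0 = 3.880000: f = 48.978272, f' = 47.603200 → z_1 = 3.880000 - (48.978272)/(47.603200) = 2.851114

2.8511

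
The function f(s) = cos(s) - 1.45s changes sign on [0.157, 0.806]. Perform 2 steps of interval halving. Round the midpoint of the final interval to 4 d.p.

0.5626

f(0.157000) = 0.760051, f(0.806000) = -0.476310 (opposite signs)
step 1: m = 0.481500, f(m) = 0.188126 > 0 → root in [0.481500, 0.806000]
step 2: m = 0.643750, f(m) = -0.133587 < 0 → root in [0.481500, 0.643750]
Midpoint of [0.481500, 0.643750] = 0.562625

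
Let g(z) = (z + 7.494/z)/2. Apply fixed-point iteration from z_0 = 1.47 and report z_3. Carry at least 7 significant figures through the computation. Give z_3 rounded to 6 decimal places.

2.737889

z_1 = g(1.470000) = 3.283980
z_2 = g(3.283980) = 2.782983
z_3 = g(2.782983) = 2.737889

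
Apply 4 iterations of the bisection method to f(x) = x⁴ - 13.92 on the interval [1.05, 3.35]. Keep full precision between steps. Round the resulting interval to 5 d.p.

[1.91250, 2.05625]

f(1.050000) = -12.704494, f(3.350000) = 112.024506 (opposite signs)
step 1: m = 2.200000, f(m) = 9.505600 > 0 → root in [1.050000, 2.200000]
step 2: m = 1.625000, f(m) = -6.947100 < 0 → root in [1.625000, 2.200000]
step 3: m = 1.912500, f(m) = -0.541551 < 0 → root in [1.912500, 2.200000]
step 4: m = 2.056250, f(m) = 3.957371 > 0 → root in [1.912500, 2.056250]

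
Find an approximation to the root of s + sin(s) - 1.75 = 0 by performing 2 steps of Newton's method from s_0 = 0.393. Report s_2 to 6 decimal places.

0.941102

f'(s) = 1 + cos(s)
s_0 = 0.393000: f = -0.974039, f' = 1.923764 → s_1 = 0.393000 - (-0.974039)/(1.923764) = 0.899319
s_1 = 0.899319: f = -0.067777, f' = 1.622143 → s_2 = 0.899319 - (-0.067777)/(1.622143) = 0.941102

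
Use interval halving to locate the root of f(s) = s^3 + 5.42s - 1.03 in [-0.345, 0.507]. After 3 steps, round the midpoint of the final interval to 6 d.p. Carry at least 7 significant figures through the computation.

0.240750

f(-0.345000) = -2.940964, f(0.507000) = 1.848264 (opposite signs)
step 1: m = 0.081000, f(m) = -0.590449 < 0 → root in [0.081000, 0.507000]
step 2: m = 0.294000, f(m) = 0.588892 > 0 → root in [0.081000, 0.294000]
step 3: m = 0.187500, f(m) = -0.007158 < 0 → root in [0.187500, 0.294000]
Midpoint of [0.187500, 0.294000] = 0.240750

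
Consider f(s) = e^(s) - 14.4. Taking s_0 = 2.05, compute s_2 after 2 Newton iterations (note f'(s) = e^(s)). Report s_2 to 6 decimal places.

s_0 = 2.050000: f = -6.632099, f' = 7.767901 → s_1 = 2.050000 - (-6.632099)/(7.767901) = 2.903783
s_1 = 2.903783: f = 3.843021, f' = 18.243021 → s_2 = 2.903783 - (3.843021)/(18.243021) = 2.693126

2.693126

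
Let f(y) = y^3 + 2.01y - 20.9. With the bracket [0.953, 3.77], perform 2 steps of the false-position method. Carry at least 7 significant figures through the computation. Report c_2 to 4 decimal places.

f(0.953000) = -18.118947, f(3.770000) = 40.260333
step 1: c = 1.827301, f(c) = -11.125712 < 0 → new bracket [1.827301, 3.770000]
step 2: c = 2.247919, f(c) = -5.022627 < 0 → new bracket [2.247919, 3.770000]

2.2479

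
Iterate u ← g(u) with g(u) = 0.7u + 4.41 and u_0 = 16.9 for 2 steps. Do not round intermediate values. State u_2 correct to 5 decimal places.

15.77800

u_1 = g(16.900000) = 16.240000
u_2 = g(16.240000) = 15.778000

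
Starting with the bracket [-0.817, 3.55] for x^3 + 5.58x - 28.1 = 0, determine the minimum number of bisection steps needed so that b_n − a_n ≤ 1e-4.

16

Initial width b − a = 3.55 − -0.817 = 4.367000.
After n steps the width is (b−a)/2^n; need (b−a)/2^n ≤ 1e-4.
So n ≥ log₂(4.367000/1e-4) = log₂(43670.0000) ≈ 15.4144.
Hence n = 16.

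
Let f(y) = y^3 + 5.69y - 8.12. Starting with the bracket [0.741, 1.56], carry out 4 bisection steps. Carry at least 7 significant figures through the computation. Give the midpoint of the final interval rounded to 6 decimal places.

1.176094

f(0.741000) = -3.496841, f(1.560000) = 4.552816 (opposite signs)
step 1: m = 1.150500, f(m) = -0.050795 < 0 → root in [1.150500, 1.560000]
step 2: m = 1.355250, f(m) = 2.080564 > 0 → root in [1.150500, 1.355250]
step 3: m = 1.252875, f(m) = 0.975491 > 0 → root in [1.150500, 1.252875]
step 4: m = 1.201688, f(m) = 0.452902 > 0 → root in [1.150500, 1.201688]
Midpoint of [1.150500, 1.201688] = 1.176094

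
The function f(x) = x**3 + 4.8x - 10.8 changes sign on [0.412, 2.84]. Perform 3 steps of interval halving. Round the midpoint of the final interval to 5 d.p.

1.47425

f(0.412000) = -8.752465, f(2.840000) = 25.738304 (opposite signs)
step 1: m = 1.626000, f(m) = 1.303742 > 0 → root in [0.412000, 1.626000]
step 2: m = 1.019000, f(m) = -4.850710 < 0 → root in [1.019000, 1.626000]
step 3: m = 1.322500, f(m) = -2.138939 < 0 → root in [1.322500, 1.626000]
Midpoint of [1.322500, 1.626000] = 1.474250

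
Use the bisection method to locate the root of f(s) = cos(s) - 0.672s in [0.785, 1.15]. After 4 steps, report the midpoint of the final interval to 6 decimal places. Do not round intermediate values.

0.910469

f(0.785000) = 0.179868, f(1.150000) = -0.364313 (opposite signs)
step 1: m = 0.967500, f(m) = -0.082800 < 0 → root in [0.785000, 0.967500]
step 2: m = 0.876250, f(m) = 0.051197 > 0 → root in [0.876250, 0.967500]
step 3: m = 0.921875, f(m) = -0.015173 < 0 → root in [0.876250, 0.921875]
step 4: m = 0.899062, f(m) = 0.018174 > 0 → root in [0.899062, 0.921875]
Midpoint of [0.899062, 0.921875] = 0.910469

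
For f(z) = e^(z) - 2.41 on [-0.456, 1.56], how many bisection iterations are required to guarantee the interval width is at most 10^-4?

15

Initial width b − a = 1.56 − -0.456 = 2.016000.
After n steps the width is (b−a)/2^n; need (b−a)/2^n ≤ 10^-4.
So n ≥ log₂(2.016000/10^-4) = log₂(20160.0000) ≈ 14.2992.
Hence n = 15.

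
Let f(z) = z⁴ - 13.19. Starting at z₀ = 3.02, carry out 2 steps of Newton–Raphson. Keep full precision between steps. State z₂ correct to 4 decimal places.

Newton update: z ← z − f(z)/f'(z).
f'(z) = 4z³
z_0 = 3.020000: f = 69.991696, f' = 110.174432 → z_1 = 3.020000 - (69.991696)/(110.174432) = 2.384719
z_1 = 2.384719: f = 19.150671, f' = 54.246505 → z_2 = 2.384719 - (19.150671)/(54.246505) = 2.031689

2.0317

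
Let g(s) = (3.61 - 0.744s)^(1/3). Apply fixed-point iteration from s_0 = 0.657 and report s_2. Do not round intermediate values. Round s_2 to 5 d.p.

1.36131

s_1 = g(0.657000) = 1.461415
s_2 = g(1.461415) = 1.361306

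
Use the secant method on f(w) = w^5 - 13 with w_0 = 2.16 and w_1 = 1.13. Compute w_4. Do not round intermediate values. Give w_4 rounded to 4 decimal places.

1.5641

Secant update: w_(k+1) = w_k − f(w_k)·(w_k − w_(k-1))/(f(w_k) − f(w_(k-1))).
f(w_0) = 34.018498, f(w_1) = -11.157565
w_2 = 1.130000 - (-11.157565)·(1.130000 - 2.160000)/(-11.157565 - (34.018498)) = 1.384389; f(w_2) = -7.915004
w_3 = 1.384389 - (-7.915004)·(1.384389 - 1.130000)/(-7.915004 - (-11.157565)) = 2.005346; f(w_3) = 19.429934
w_4 = 2.005346 - (19.429934)·(2.005346 - 1.384389)/(19.429934 - (-7.915004)) = 1.564125; f(w_4) = -3.638242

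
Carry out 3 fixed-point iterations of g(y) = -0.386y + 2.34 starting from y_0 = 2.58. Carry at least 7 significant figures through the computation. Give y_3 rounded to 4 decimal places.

y_1 = g(2.580000) = 1.344120
y_2 = g(1.344120) = 1.821170
y_3 = g(1.821170) = 1.637029

1.6370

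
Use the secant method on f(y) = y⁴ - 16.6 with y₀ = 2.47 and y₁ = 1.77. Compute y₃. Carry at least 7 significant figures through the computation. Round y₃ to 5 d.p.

f(y_0) = 20.620981, f(y_1) = -6.784938
y_2 = 1.770000 - (-6.784938)·(1.770000 - 2.470000)/(-6.784938 - (20.620981)) = 1.943300; f(y_2) = -2.338679
y_3 = 1.943300 - (-2.338679)·(1.943300 - 1.770000)/(-2.338679 - (-6.784938)) = 2.034454; f(y_3) = 0.531358

2.03445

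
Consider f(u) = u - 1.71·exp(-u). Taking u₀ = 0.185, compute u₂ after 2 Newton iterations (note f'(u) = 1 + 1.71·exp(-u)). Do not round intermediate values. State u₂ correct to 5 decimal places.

0.78050

u_0 = 0.185000: f = -1.236188, f' = 2.421188 → u_1 = 0.185000 - (-1.236188)/(2.421188) = 0.695571
u_1 = 0.695571: f = -0.157359, f' = 1.852930 → u_2 = 0.695571 - (-0.157359)/(1.852930) = 0.780495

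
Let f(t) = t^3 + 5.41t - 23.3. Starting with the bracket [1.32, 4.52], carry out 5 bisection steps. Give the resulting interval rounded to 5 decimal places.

f(1.320000) = -13.858832, f(4.520000) = 93.498608 (opposite signs)
step 1: m = 2.920000, f(m) = 17.394288 > 0 → root in [1.320000, 2.920000]
step 2: m = 2.120000, f(m) = -2.302672 < 0 → root in [2.120000, 2.920000]
step 3: m = 2.520000, f(m) = 6.336208 > 0 → root in [2.120000, 2.520000]
step 4: m = 2.320000, f(m) = 1.738368 > 0 → root in [2.120000, 2.320000]
step 5: m = 2.220000, f(m) = -0.348752 < 0 → root in [2.220000, 2.320000]

[2.22000, 2.32000]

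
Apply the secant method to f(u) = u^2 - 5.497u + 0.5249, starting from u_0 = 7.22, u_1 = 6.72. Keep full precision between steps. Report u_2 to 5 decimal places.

5.68441

Secant update: u_(k+1) = u_k − f(u_k)·(u_k − u_(k-1))/(f(u_k) − f(u_(k-1))).
f(u_0) = 12.964960, f(u_1) = 8.743460
u_2 = 6.720000 - (8.743460)·(6.720000 - 7.220000)/(8.743460 - (12.964960)) = 5.684413; f(u_2) = 1.590234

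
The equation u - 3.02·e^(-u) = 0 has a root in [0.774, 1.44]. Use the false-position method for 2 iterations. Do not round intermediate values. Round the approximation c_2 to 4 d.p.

False-position update: c = (a·f(b) − b·f(a))/(f(b) − f(a)); replace the endpoint whose sign matches f(c).
f(0.774000) = -0.618717, f(1.440000) = 0.724478
step 1: c = 1.080780, f(c) = 0.056002 > 0 → new bracket [0.774000, 1.080780]
step 2: c = 1.055317, f(c) = 0.004110 > 0 → new bracket [0.774000, 1.055317]

1.0553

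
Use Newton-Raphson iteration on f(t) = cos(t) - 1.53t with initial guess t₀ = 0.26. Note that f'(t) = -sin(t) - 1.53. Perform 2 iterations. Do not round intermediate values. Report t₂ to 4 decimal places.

0.5555

t_0 = 0.260000: f = 0.568590, f' = -1.787081 → t_1 = 0.260000 - (0.568590)/(-1.787081) = 0.578167
t_1 = 0.578167: f = -0.047130, f' = -2.076490 → t_2 = 0.578167 - (-0.047130)/(-2.076490) = 0.555470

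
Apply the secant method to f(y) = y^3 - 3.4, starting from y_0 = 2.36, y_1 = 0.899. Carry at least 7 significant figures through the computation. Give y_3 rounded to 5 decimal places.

1.69186

f(y_0) = 9.744256, f(y_1) = -2.673427
y_2 = 0.899000 - (-2.673427)·(0.899000 - 2.360000)/(-2.673427 - (9.744256)) = 1.213542; f(y_2) = -1.612838
y_3 = 1.213542 - (-1.612838)·(1.213542 - 0.899000)/(-1.612838 - (-2.673427)) = 1.691865; f(y_3) = 1.442804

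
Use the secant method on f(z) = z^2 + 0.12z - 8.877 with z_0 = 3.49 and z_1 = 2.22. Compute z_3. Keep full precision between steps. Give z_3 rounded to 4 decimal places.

2.9293

f(z_0) = 3.721900, f(z_1) = -3.682200
z_2 = 2.220000 - (-3.682200)·(2.220000 - 3.490000)/(-3.682200 - (3.721900)) = 2.851595; f(z_2) = -0.403213
z_3 = 2.851595 - (-0.403213)·(2.851595 - 2.220000)/(-0.403213 - (-3.682200)) = 2.929262; f(z_3) = 0.055086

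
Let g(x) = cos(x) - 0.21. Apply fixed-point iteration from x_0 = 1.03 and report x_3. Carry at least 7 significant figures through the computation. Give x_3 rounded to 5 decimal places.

0.52583

x_1 = g(1.030000) = 0.304819
x_2 = g(0.304819) = 0.743901
x_3 = g(0.743901) = 0.525832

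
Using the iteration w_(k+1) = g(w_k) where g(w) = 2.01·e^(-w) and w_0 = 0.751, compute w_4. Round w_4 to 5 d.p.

w_1 = g(0.751000) = 0.948508
w_2 = g(0.948508) = 0.778510
w_3 = g(0.778510) = 0.922770
w_4 = g(0.922770) = 0.798808

0.79881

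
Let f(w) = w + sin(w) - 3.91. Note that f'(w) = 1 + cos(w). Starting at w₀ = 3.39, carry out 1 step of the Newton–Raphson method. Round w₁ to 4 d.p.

28.3408

Newton update: w ← w − f(w)/f'(w).
w_0 = 3.390000: f = -0.765861, f' = 0.030695 → w_1 = 3.390000 - (-0.765861)/(0.030695) = 28.340840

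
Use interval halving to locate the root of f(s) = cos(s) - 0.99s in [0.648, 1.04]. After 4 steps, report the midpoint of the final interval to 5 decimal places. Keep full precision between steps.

f(0.648000) = 0.155773, f(1.040000) = -0.523380 (opposite signs)
step 1: m = 0.844000, f(m) = -0.171081 < 0 → root in [0.648000, 0.844000]
step 2: m = 0.746000, f(m) = -0.004130 < 0 → root in [0.648000, 0.746000]
step 3: m = 0.697000, f(m) = 0.076741 > 0 → root in [0.697000, 0.746000]
step 4: m = 0.721500, f(m) = 0.036531 > 0 → root in [0.721500, 0.746000]
Midpoint of [0.721500, 0.746000] = 0.733750

0.73375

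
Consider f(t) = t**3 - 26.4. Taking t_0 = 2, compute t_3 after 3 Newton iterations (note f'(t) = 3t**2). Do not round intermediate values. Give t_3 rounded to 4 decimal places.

2.9798

t_0 = 2.000000: f = -18.400000, f' = 12.000000 → t_1 = 2.000000 - (-18.400000)/(12.000000) = 3.533333
t_1 = 3.533333: f = 17.711704, f' = 37.453333 → t_2 = 3.533333 - (17.711704)/(37.453333) = 3.060433
t_2 = 3.060433: f = 2.264774, f' = 28.098746 → t_3 = 3.060433 - (2.264774)/(28.098746) = 2.979832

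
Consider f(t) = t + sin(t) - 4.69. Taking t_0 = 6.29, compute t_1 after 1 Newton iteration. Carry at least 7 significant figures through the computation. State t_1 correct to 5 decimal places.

5.48658

f'(t) = 1 + cos(t)
t_0 = 6.290000: f = 1.606815, f' = 1.999977 → t_1 = 6.290000 - (1.606815)/(1.999977) = 5.486583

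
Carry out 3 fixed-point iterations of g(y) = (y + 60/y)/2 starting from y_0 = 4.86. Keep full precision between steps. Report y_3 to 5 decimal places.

7.74608

y_1 = g(4.860000) = 8.602840
y_2 = g(8.602840) = 7.788640
y_3 = g(7.788640) = 7.746084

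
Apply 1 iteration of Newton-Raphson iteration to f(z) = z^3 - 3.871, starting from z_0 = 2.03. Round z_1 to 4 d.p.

1.6665

Newton update: z ← z − f(z)/f'(z).
f'(z) = 3z^2
z_0 = 2.030000: f = 4.494427, f' = 12.362700 → z_1 = 2.030000 - (4.494427)/(12.362700) = 1.666453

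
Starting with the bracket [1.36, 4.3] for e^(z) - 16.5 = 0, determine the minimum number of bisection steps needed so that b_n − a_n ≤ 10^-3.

12

Initial width b − a = 4.3 − 1.36 = 2.940000.
After n steps the width is (b−a)/2^n; need (b−a)/2^n ≤ 10^-3.
So n ≥ log₂(2.940000/10^-3) = log₂(2940.0000) ≈ 11.5216.
Hence n = 12.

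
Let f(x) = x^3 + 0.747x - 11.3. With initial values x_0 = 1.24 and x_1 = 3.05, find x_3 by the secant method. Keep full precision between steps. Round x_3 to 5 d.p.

2.01625

f(x_0) = -8.467096, f(x_1) = 19.350975
x_2 = 3.050000 - (19.350975)·(3.050000 - 1.240000)/(19.350975 - (-8.467096)) = 1.790917; f(x_2) = -4.218029
x_3 = 1.790917 - (-4.218029)·(1.790917 - 3.050000)/(-4.218029 - (19.350975)) = 2.016249; f(x_3) = -1.597289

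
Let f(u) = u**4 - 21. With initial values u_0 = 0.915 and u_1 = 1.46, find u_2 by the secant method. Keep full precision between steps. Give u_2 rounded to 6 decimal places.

f(u_0) = -20.299054, f(u_1) = -16.456281
u_2 = 1.460000 - (-16.456281)·(1.460000 - 0.915000)/(-16.456281 - (-20.299054)) = 3.793907; f(u_2) = 186.179411

3.793907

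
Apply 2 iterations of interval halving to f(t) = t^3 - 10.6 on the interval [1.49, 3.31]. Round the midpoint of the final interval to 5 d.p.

f(1.490000) = -7.292051, f(3.310000) = 25.664691 (opposite signs)
step 1: m = 2.400000, f(m) = 3.224000 > 0 → root in [1.490000, 2.400000]
step 2: m = 1.945000, f(m) = -3.242016 < 0 → root in [1.945000, 2.400000]
Midpoint of [1.945000, 2.400000] = 2.172500

2.17250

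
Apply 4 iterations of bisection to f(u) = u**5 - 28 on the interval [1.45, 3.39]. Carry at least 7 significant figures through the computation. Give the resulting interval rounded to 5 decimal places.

[1.93500, 2.05625]

f(1.450000) = -21.590266, f(3.390000) = 419.711749 (opposite signs)
step 1: m = 2.420000, f(m) = 54.999759 > 0 → root in [1.450000, 2.420000]
step 2: m = 1.935000, f(m) = -0.872808 < 0 → root in [1.935000, 2.420000]
step 3: m = 2.177500, f(m) = 20.954297 > 0 → root in [1.935000, 2.177500]
step 4: m = 2.056250, f(m) = 8.760345 > 0 → root in [1.935000, 2.056250]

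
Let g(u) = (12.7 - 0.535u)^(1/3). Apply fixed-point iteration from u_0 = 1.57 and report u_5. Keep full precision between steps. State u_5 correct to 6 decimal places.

2.256699

u_1 = g(1.570000) = 2.280494
u_2 = g(2.280494) = 2.255865
u_3 = g(2.255865) = 2.256728
u_4 = g(2.256728) = 2.256698
u_5 = g(2.256698) = 2.256699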